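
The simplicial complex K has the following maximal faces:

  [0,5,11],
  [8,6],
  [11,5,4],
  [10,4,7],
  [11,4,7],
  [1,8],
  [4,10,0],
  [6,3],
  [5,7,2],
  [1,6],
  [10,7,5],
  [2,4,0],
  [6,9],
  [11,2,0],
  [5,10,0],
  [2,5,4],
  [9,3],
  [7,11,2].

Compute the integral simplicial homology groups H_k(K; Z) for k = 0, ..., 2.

Order the vertices as 0 < 1 < 2 < 3 < 4 < 5 < 6 < 7 < 8 < 9 < 10 < 11. Listing each simplex with vertices in this order, K has dimension 2 with simplices:

  0-simplices (12): [0], [1], [2], [3], [4], [5], [6], [7], [8], [9], [10], [11]
  1-simplices (24): (24 of them)
  2-simplices (12): [0,2,4], [0,2,11], [0,4,10], [0,5,10], [0,5,11], [2,4,5], [2,5,7], [2,7,11], [4,5,11], [4,7,10], [4,7,11], [5,7,10]

Hence C_0 ≅ Z^12, C_1 ≅ Z^24, C_2 ≅ Z^12.

Boundary ∂_1: C_1 → C_0 is given by ∂[p,q] = [q] − [p]. For instance
  ∂[3,9] = [9] − [3].
The resulting 12×24 matrix has rank 10, and its Smith normal form has invariant factors (1,1,1,1,1,1,1,1,1,1).

The boundary map ∂_2: C_2 → C_1 maps a triangle to the signed sum of its edges. For instance
  ∂[2,4,5] = [4,5] − [2,5] + [2,4],
  ∂[4,7,10] = [7,10] − [4,10] + [4,7].
The resulting 24×12 matrix has rank 12, and its Smith normal form has invariant factors (1,1,1,1,1,1,1,1,1,1,1,2).

Computing H_k = (kernel of ∂_k) / (image of ∂_{k+1}):

  H_0: rank C_0 − rank ∂_1 = 12 − 10 = 2, and the invariant factors of ∂_1 are all 1, so H_0 = Z^2.
  H_1: rank ker ∂_1 − rank ∂_2 = (24 − 10) − 12 = 2, and ∂_2 has invariant factor 2 > 1, so H_1 = Z^2 ⊕ Z/2Z.
  H_2: rank ker ∂_2 − rank ∂_3 = (12 − 12) − 0 = 0, and there is no ∂_3, so H_2 = 0.

(K is a triangulation of the disjoint union of a wedge of 2 circles and the real projective plane RP^2.)

H_0 = Z^2,  H_1 = Z^2 ⊕ Z/2Z,  H_2 = 0.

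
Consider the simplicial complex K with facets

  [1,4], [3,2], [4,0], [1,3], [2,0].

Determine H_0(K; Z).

Take the total order 0 < 1 < 2 < 3 < 4 on the vertex set. Then K (dimension 1) consists of the simplices:

  0-simplices (5): [0], [1], [2], [3], [4]
  1-simplices (5): [0,2], [0,4], [1,3], [1,4], [2,3]

giving chain groups C_0 ≅ Z^5, C_1 ≅ Z^5.

∂_1: C_1 → C_0 is given by ∂[p,q] = [q] − [p]. For instance
  ∂[1,3] = [3] − [1].
The 5×5 boundary matrix has rank 4 and Smith normal form diag(1,1,1,1).

Computing H_k = (kernel of ∂_k) / (image of ∂_{k+1}):

  H_0: rank C_0 − rank ∂_1 = 5 − 4 = 1, and the invariant factors of ∂_1 are all 1, so H_0 = Z.

(K is a triangulation of the circle S^1.)

H_0 = Z.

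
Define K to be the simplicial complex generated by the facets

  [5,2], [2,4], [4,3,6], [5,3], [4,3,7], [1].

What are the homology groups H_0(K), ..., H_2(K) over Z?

We work with the vertex ordering 1 < 2 < 3 < 4 < 5 < 6 < 7. The simplices of K, each written with vertices in increasing order, are:

  0-simplices (7): [1], [2], [3], [4], [5], [6], [7]
  1-simplices (8): [2,4], [2,5], [3,4], [3,5], [3,6], [3,7], [4,6], [4,7]
  2-simplices (2): [3,4,6], [3,4,7]

Hence C_0 ≅ Z^7, C_1 ≅ Z^8, C_2 ≅ Z^2.

The boundary map ∂_1: C_1 → C_0 sends each edge [p,q] (with p < q) to q − p. For instance
  ∂[4,7] = [7] − [4].
The resulting 7×8 matrix has rank 5, and its Smith normal form has invariant factors (1,1,1,1,1).

Boundary ∂_2: C_2 → C_1 maps a triangle to the signed sum of its edges. For instance
  ∂[3,4,6] = [4,6] − [3,6] + [3,4],
  ∂[3,4,7] = [4,7] − [3,7] + [3,4].
The 8×2 boundary matrix has rank 2 and Smith normal form diag(1,1).

From H_k ≅ ker(∂_k) / im(∂_{k+1}) we obtain:

  H_0: rank C_0 − rank ∂_1 = 7 − 5 = 2, and the invariant factors of ∂_1 are all 1, so H_0 = Z^2.
  H_1: rank ker ∂_1 − rank ∂_2 = (8 − 5) − 2 = 1, and the invariant factors of ∂_2 are all 1, so H_1 = Z.
  H_2: rank ker ∂_2 − rank ∂_3 = (2 − 2) − 0 = 0, and there is no ∂_3, so H_2 = 0.

As a check, the Euler characteristic is 7 − 8 + 2 = 1, which agrees with 2 − 1 + 0 = 1.

H_0 = Z^2,  H_1 = Z,  H_2 = 0.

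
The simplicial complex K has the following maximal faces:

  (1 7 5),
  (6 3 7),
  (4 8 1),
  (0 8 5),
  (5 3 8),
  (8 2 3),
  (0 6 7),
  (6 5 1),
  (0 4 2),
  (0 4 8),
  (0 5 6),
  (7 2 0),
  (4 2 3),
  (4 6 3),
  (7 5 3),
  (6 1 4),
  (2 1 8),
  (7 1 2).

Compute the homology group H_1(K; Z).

H_1 = Z ⊕ Z/2.

Fix the vertex order 0 < 1 < 2 < 3 < 4 < 5 < 6 < 7 < 8 and write every simplex with vertices in increasing order. Then dim K = 2 and the simplices of K are:

  0-simplices (9): [0], [1], [2], [3], [4], [5], [6], [7], [8]
  1-simplices (27): (27 of them)
  2-simplices (18): [0,2,4], [0,2,7], [0,4,8], [0,5,6], [0,5,8], [0,6,7], [1,2,7], [1,2,8], [1,4,6], [1,4,8], [1,5,6], [1,5,7], [2,3,4], [2,3,8], [3,4,6], [3,5,7], [3,5,8], [3,6,7]

Hence C_0 ≅ Z^9, C_1 ≅ Z^27, C_2 ≅ Z^18.

∂_1: C_1 → C_0 sends each edge [p,q] (with p < q) to q − p. For instance
  ∂[5,7] = [7] − [5].
The resulting 9×27 matrix has rank 8, and its Smith normal form has invariant factors (1,1,1,1,1,1,1,1).

The boundary map ∂_2: C_2 → C_1 acts by ∂[p,q,r] = [q,r] − [p,r] + [p,q]. For instance
  ∂[1,4,8] = [4,8] − [1,8] + [1,4],
  ∂[0,6,7] = [6,7] − [0,7] + [0,6].
As a 27×18 matrix over Z this has rank 18, with invariant factors (1,1,1,1,1,1,1,1,1,1,1,1,1,1,1,1,1,2).

From H_k ≅ ker(∂_k) / im(∂_{k+1}) we obtain:

  H_1: rank ker ∂_1 − rank ∂_2 = (27 − 8) − 18 = 1, and ∂_2 has invariant factor 2 > 1, so H_1 = Z ⊕ Z/2.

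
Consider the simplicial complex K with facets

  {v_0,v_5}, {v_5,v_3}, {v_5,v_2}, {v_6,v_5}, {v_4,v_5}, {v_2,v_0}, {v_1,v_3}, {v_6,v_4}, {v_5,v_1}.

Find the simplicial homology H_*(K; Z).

H_0 ≅ Z,  H_1 ≅ Z^3.

Fix the vertex order v_0 < v_1 < v_2 < v_3 < v_4 < v_5 < v_6 and write every simplex with vertices in increasing order. Then dim K = 1 and the simplices of K are:

  0-simplices (7): [v_0], [v_1], [v_2], [v_3], [v_4], [v_5], [v_6]
  1-simplices (9): [v_0,v_2], [v_0,v_5], [v_1,v_3], [v_1,v_5], [v_2,v_5], [v_3,v_5], [v_4,v_5], [v_4,v_6], [v_5,v_6]

so the chain groups are C_0 ≅ Z^7, C_1 ≅ Z^9.

The boundary map ∂_1: C_1 → C_0 sends each edge [p,q] (with p < q) to q − p.
This gives a 7×9 integer matrix of rank 6; reducing to Smith normal form yields diagonal entries (1,1,1,1,1,1).

Now H_k = ker ∂_k / im ∂_{k+1}, so:

  H_0: rank C_0 − rank ∂_1 = 7 − 6 = 1, and the invariant factors of ∂_1 are all 1, so H_0 ≅ Z.
  H_1: rank ker ∂_1 − rank ∂_2 = (9 − 6) − 0 = 3, and there is no ∂_2, so H_1 ≅ Z^3.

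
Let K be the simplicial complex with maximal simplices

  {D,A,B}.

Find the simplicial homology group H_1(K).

Order the vertices as A < B < D. Listing each simplex with vertices in this order, K has dimension 2 with simplices:

  0-simplices (3): A, B, D
  1-simplices (3): AB, AD, BD
  2-simplices (1): ABD

Hence C_0 ≅ Z^3, C_1 ≅ Z^3, C_2 ≅ Z^1.

∂_1: C_1 → C_0 is given by ∂[p,q] = [q] − [p]. For instance
  ∂BD = D − B.
The resulting 3×3 matrix has rank 2, and its Smith normal form has invariant factors (1,1).

The boundary map ∂_2: C_2 → C_1 maps a triangle to the signed sum of its edges. For instance
  ∂ABD = BD − AD + AB.
This gives a 3×1 integer matrix of rank 1; reducing to Smith normal form yields diagonal entries (1).

Reading off H_k = ker ∂_k / im ∂_{k+1}:

  H_1: rank ker ∂_1 − rank ∂_2 = (3 − 2) − 1 = 0, and the invariant factors of ∂_2 are all 1, so H_1 ≅ 0.

(K is a triangulation of the 2-simplex.)

H_1 ≅ 0.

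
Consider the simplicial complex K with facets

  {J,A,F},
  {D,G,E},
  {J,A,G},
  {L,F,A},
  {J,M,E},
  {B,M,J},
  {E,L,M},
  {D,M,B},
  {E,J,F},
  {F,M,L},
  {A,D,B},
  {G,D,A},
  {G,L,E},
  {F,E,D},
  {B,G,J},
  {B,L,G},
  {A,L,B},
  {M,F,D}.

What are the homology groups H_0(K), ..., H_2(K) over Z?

H_0 = Z,  H_1 = Z ⊕ Z/2Z,  H_2 = 0.

Order the vertices as A < B < D < E < F < G < J < L < M. Listing each simplex with vertices in this order, K has dimension 2 with simplices:

  0-simplices (9): A, B, D, E, F, G, J, L, M
  1-simplices (27): AB, AD, AF, AG, AJ, AL, BD, BG, BJ, BL, BM, DE, DF, DG, DM, EF, EG, EJ, EL, EM, FJ, FL, FM, GJ, GL, JM, LM
  2-simplices (18): ABD, ABL, ADG, AFJ, AFL, AGJ, BDM, BGJ, BGL, BJM, DEF, DEG, DFM, EFJ, EGL, EJM, ELM, FLM

giving chain groups C_0 ≅ Z^9, C_1 ≅ Z^27, C_2 ≅ Z^18.

The boundary map ∂_1: C_1 → C_0 is given by ∂[p,q] = [q] − [p]. For instance
  ∂BM = M − B.
The resulting 9×27 matrix has rank 8, and its Smith normal form has invariant factors (1,1,1,1,1,1,1,1).

∂_2: C_2 → C_1 acts by ∂[p,q,r] = [q,r] − [p,r] + [p,q]. For instance
  ∂BGL = GL − BL + BG,
  ∂ABD = BD − AD + AB.
This gives a 27×18 integer matrix of rank 18; reducing to Smith normal form yields diagonal entries (1,1,1,1,1,1,1,1,1,1,1,1,1,1,1,1,1,2).

Reading off H_k = ker ∂_k / im ∂_{k+1}:

  H_0: rank C_0 − rank ∂_1 = 9 − 8 = 1, and the invariant factors of ∂_1 are all 1, so H_0 ≅ Z.
  H_1: rank ker ∂_1 − rank ∂_2 = (27 − 8) − 18 = 1, and ∂_2 has invariant factor 2 > 1, so H_1 ≅ Z ⊕ Z/2Z.
  H_2: rank ker ∂_2 − rank ∂_3 = (18 − 18) − 0 = 0, and there is no ∂_3, so H_2 ≅ 0.

As a check, the Euler characteristic is 9 − 27 + 18 = 0, which agrees with 1 − 1 + 0 = 0.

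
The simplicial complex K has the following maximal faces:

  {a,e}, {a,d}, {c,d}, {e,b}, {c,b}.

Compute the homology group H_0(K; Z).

H_0 = Z.

Order the vertices as a < b < c < d < e. Listing each simplex with vertices in this order, K has dimension 1 with simplices:

  0-simplices (5): a, b, c, d, e
  1-simplices (5): ad, ae, bc, be, cd

so the chain groups are C_0 ≅ Z^5, C_1 ≅ Z^5.

∂_1: C_1 → C_0 sends each edge [p,q] (with p < q) to q − p.
The resulting 5×5 matrix has rank 4, and its Smith normal form has invariant factors (1,1,1,1).

Computing H_k = (kernel of ∂_k) / (image of ∂_{k+1}):

  H_0: rank C_0 − rank ∂_1 = 5 − 4 = 1, and the invariant factors of ∂_1 are all 1, so H_0 ≅ Z.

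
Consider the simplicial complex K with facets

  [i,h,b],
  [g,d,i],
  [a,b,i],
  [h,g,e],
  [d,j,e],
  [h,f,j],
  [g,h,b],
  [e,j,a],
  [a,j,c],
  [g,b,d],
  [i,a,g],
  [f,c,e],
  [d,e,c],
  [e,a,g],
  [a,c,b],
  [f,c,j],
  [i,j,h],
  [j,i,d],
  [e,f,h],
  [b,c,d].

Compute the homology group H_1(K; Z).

H_1 ≅ Z ⊕ Z_2.

Order the vertices as a < b < c < d < e < f < g < h < i < j. Listing each simplex with vertices in this order, K has dimension 2 with simplices:

  0-simplices (10): a, b, c, d, e, f, g, h, i, j
  1-simplices (30): ab, ac, ae, ag, ai, aj, bc, bd, bg, bh, bi, cd, ce, cf, cj, de, dg, di, dj, ef, eg, eh, ej, fh, fj, gh, gi, hi, hj, ij
  2-simplices (20): abc, abi, acj, aeg, aej, agi, bcd, bdg, bgh, bhi, cde, cef, cfj, dej, dgi, dij, efh, egh, fhj, hij

Hence C_0 ≅ Z^10, C_1 ≅ Z^30, C_2 ≅ Z^20.

The boundary map ∂_1: C_1 → C_0 is given by ∂[p,q] = [q] − [p].
The 10×30 boundary matrix has rank 9 and Smith normal form diag(1,1,1,1,1,1,1,1,1).

The boundary map ∂_2: C_2 → C_1 sends each 2-simplex [p,q,r] to [q,r] − [p,r] + [p,q]. For instance
  ∂bgh = gh − bh + bg,
  ∂dij = ij − dj + di.
This gives a 30×20 integer matrix of rank 20; reducing to Smith normal form yields diagonal entries (1,1,1,1,1,1,1,1,1,1,1,1,1,1,1,1,1,1,1,2).

Reading off H_k = ker ∂_k / im ∂_{k+1}:

  H_1: rank ker ∂_1 − rank ∂_2 = (30 − 9) − 20 = 1, and ∂_2 has invariant factor 2 > 1, so H_1 ≅ Z ⊕ Z_2.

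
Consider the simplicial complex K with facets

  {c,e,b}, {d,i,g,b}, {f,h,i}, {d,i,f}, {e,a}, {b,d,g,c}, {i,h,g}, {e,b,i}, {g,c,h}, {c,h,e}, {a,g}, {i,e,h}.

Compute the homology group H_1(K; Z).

We work with the vertex ordering a < b < c < d < e < f < g < h < i. The simplices of K, each written with vertices in increasing order, are:

  0-simplices (9): a, b, c, d, e, f, g, h, i
  1-simplices (21): ae, ag, bc, bd, be, bg, bi, cd, ce, cg, ch, df, dg, di, eh, ei, fh, fi, gh, gi, hi
  2-simplices (15): bcd, bce, bcg, bdg, bdi, bei, bgi, cdg, ceh, cgh, dfi, dgi, ehi, fhi, ghi
  3-simplices (2): bcdg, bdgi

giving chain groups C_0 ≅ Z^9, C_1 ≅ Z^21, C_2 ≅ Z^15, C_3 ≅ Z^2.

∂_1: C_1 → C_0 maps an edge to its endpoints' difference, ∂[p,q] = q − p. For instance
  ∂ae = e − a.
This gives a 9×21 integer matrix of rank 8; reducing to Smith normal form yields diagonal entries (1,1,1,1,1,1,1,1).

∂_2: C_2 → C_1 maps a triangle to the signed sum of its edges. For instance
  ∂bei = ei − bi + be,
  ∂cdg = dg − cg + cd.
The resulting 21×15 matrix has rank 12, and its Smith normal form has invariant factors (1,1,1,1,1,1,1,1,1,1,1,1).

Boundary ∂_3: C_3 → C_2 sends each 3-simplex σ to the alternating sum Σ_i (−1)^i (σ with its i-th vertex removed). For instance
  ∂bdgi = dgi − bgi + bdi − bdg,
  ∂bcdg = cdg − bdg + bcg − bcd.
This gives a 15×2 integer matrix of rank 2; reducing to Smith normal form yields diagonal entries (1,1).

Computing H_k = (kernel of ∂_k) / (image of ∂_{k+1}):

  H_1: rank ker ∂_1 − rank ∂_2 = (21 − 8) − 12 = 1, and the invariant factors of ∂_2 are all 1, so H_1 ≅ Z.

H_1 ≅ Z.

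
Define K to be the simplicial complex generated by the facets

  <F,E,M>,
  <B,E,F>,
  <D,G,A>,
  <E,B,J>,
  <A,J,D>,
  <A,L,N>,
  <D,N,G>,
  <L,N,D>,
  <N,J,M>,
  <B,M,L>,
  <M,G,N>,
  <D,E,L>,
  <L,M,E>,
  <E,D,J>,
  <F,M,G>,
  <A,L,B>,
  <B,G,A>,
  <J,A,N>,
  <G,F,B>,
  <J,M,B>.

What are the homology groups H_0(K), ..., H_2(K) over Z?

H_0 ≅ Z,  H_1 ≅ Z ⊕ Z_2,  H_2 = 0.

Take the total order A < B < D < E < F < G < J < L < M < N on the vertex set. Then K (dimension 2) consists of the simplices:

  0-simplices (10): A, B, D, E, F, G, J, L, M, N
  1-simplices (30): AB, AD, AG, AJ, AL, AN, BE, BF, BG, BJ, BL, BM, DE, DG, DJ, DL, DN, EF, EJ, EL, EM, FG, FM, GM, GN, JM, JN, LM, LN, MN
  2-simplices (20): ABG, ABL, ADG, ADJ, AJN, ALN, BEF, BEJ, BFG, BJM, BLM, DEJ, DEL, DGN, DLN, EFM, ELM, FGM, GMN, JMN

giving chain groups C_0 ≅ Z^10, C_1 ≅ Z^30, C_2 ≅ Z^20.

∂_1: C_1 → C_0 maps an edge to its endpoints' difference, ∂[p,q] = q − p.
The 10×30 boundary matrix has rank 9 and Smith normal form diag(1,1,1,1,1,1,1,1,1).

Boundary ∂_2: C_2 → C_1 acts by ∂[p,q,r] = [q,r] − [p,r] + [p,q]. For instance
  ∂JMN = MN − JN + JM,
  ∂ABG = BG − AG + AB.
This gives a 30×20 integer matrix of rank 20; reducing to Smith normal form yields diagonal entries (1,1,1,1,1,1,1,1,1,1,1,1,1,1,1,1,1,1,1,2).

Reading off H_k = ker ∂_k / im ∂_{k+1}:

  H_0: rank C_0 − rank ∂_1 = 10 − 9 = 1, and the invariant factors of ∂_1 are all 1, so H_0 ≅ Z.
  H_1: rank ker ∂_1 − rank ∂_2 = (30 − 9) − 20 = 1, and ∂_2 has invariant factor 2 > 1, so H_1 ≅ Z ⊕ Z_2.
  H_2: rank ker ∂_2 − rank ∂_3 = (20 − 20) − 0 = 0, and there is no ∂_3, so H_2 ≅ 0.

(K is a triangulation of the Klein bottle.)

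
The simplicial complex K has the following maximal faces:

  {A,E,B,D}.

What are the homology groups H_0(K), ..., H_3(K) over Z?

Order the vertices as A < B < D < E. Listing each simplex with vertices in this order, K has dimension 3 with simplices:

  0-simplices (4): A, B, D, E
  1-simplices (6): AB, AD, AE, BD, BE, DE
  2-simplices (4): ABD, ABE, ADE, BDE
  3-simplices (1): ABDE

so the chain groups are C_0 ≅ Z^4, C_1 ≅ Z^6, C_2 ≅ Z^4, C_3 ≅ Z^1.

Boundary ∂_1: C_1 → C_0 maps an edge to its endpoints' difference, ∂[p,q] = q − p.
The 4×6 boundary matrix has rank 3 and Smith normal form diag(1,1,1).

The boundary map ∂_2: C_2 → C_1 sends each 2-simplex [p,q,r] to [q,r] − [p,r] + [p,q]. For instance
  ∂ADE = DE − AE + AD,
  ∂ABD = BD − AD + AB.
The resulting 6×4 matrix has rank 3, and its Smith normal form has invariant factors (1,1,1).

∂_3: C_3 → C_2 sends each 3-simplex σ to the alternating sum Σ_i (−1)^i (σ with its i-th vertex removed). For instance
  ∂ABDE = BDE − ADE + ABE − ABD.
As a 4×1 matrix over Z this has rank 1, with invariant factors (1).

From H_k ≅ ker(∂_k) / im(∂_{k+1}) we obtain:

  H_0: rank C_0 − rank ∂_1 = 4 − 3 = 1, and the invariant factors of ∂_1 are all 1, so H_0 ≅ Z.
  H_1: rank ker ∂_1 − rank ∂_2 = (6 − 3) − 3 = 0, and the invariant factors of ∂_2 are all 1, so H_1 ≅ 0.
  H_2: rank ker ∂_2 − rank ∂_3 = (4 − 3) − 1 = 0, and the invariant factors of ∂_3 are all 1, so H_2 ≅ 0.
  H_3: rank ker ∂_3 − rank ∂_4 = (1 − 1) − 0 = 0, and there is no ∂_4, so H_3 ≅ 0.

H_0 = Z,  H_1 = 0,  H_2 = 0,  H_3 = 0.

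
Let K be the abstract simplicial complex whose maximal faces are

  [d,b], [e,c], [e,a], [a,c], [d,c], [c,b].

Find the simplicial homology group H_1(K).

Take the total order a < b < c < d < e on the vertex set. Then K (dimension 1) consists of the simplices:

  0-simplices (5): a, b, c, d, e
  1-simplices (6): ac, ae, bc, bd, cd, ce

Hence C_0 ≅ Z^5, C_1 ≅ Z^6.

The boundary map ∂_1: C_1 → C_0 sends each edge [p,q] (with p < q) to q − p.
As a 5×6 matrix over Z this has rank 4, with invariant factors (1,1,1,1).

Reading off H_k = ker ∂_k / im ∂_{k+1}:

  H_1: rank ker ∂_1 − rank ∂_2 = (6 − 4) − 0 = 2, and there is no ∂_2, so H_1 ≅ Z^2.

H_1 ≅ Z^2.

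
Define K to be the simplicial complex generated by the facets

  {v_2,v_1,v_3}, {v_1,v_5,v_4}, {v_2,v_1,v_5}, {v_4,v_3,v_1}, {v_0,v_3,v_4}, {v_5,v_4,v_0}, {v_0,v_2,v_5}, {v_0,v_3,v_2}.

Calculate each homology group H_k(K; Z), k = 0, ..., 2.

We work with the vertex ordering v_0 < v_1 < v_2 < v_3 < v_4 < v_5. The simplices of K, each written with vertices in increasing order, are:

  0-simplices (6): [v_0], [v_1], [v_2], [v_3], [v_4], [v_5]
  1-simplices (12): [v_0,v_2], [v_0,v_3], [v_0,v_4], [v_0,v_5], [v_1,v_2], [v_1,v_3], [v_1,v_4], [v_1,v_5], [v_2,v_3], [v_2,v_5], [v_3,v_4], [v_4,v_5]
  2-simplices (8): [v_0,v_2,v_3], [v_0,v_2,v_5], [v_0,v_3,v_4], [v_0,v_4,v_5], [v_1,v_2,v_3], [v_1,v_2,v_5], [v_1,v_3,v_4], [v_1,v_4,v_5]

Hence C_0 ≅ Z^6, C_1 ≅ Z^12, C_2 ≅ Z^8.

The boundary map ∂_1: C_1 → C_0 sends each edge [p,q] (with p < q) to q − p.
As a 6×12 matrix over Z this has rank 5, with invariant factors (1,1,1,1,1).

Boundary ∂_2: C_2 → C_1 acts by ∂[p,q,r] = [q,r] − [p,r] + [p,q]. For instance
  ∂[v_1,v_4,v_5] = [v_4,v_5] − [v_1,v_5] + [v_1,v_4],
  ∂[v_0,v_2,v_3] = [v_2,v_3] − [v_0,v_3] + [v_0,v_2].
The 12×8 boundary matrix has rank 7 and Smith normal form diag(1,1,1,1,1,1,1).

From H_k ≅ ker(∂_k) / im(∂_{k+1}) we obtain:

  H_0: rank C_0 − rank ∂_1 = 6 − 5 = 1, and the invariant factors of ∂_1 are all 1, so H_0 = Z.
  H_1: rank ker ∂_1 − rank ∂_2 = (12 − 5) − 7 = 0, and the invariant factors of ∂_2 are all 1, so H_1 = 0.
  H_2: rank ker ∂_2 − rank ∂_3 = (8 − 7) − 0 = 1, and there is no ∂_3, so H_2 = Z.

H_0 ≅ Z,  H_1 = 0,  H_2 ≅ Z.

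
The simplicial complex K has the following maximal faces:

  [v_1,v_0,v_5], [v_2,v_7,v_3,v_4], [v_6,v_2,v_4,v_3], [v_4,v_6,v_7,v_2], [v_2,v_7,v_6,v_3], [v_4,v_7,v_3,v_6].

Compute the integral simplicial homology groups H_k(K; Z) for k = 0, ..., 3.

K has 8 vertices, 13 edges, 11 triangles, 5 3-simplices.
rank ∂_0 = 0, rank ∂_1 = 6 ⇒ b_0 = 8 − 0 − 6 = 2; all invariant factors of ∂_1 are 1 so no torsion. So H_0 ≅ Z^2.
rank ∂_1 = 6, rank ∂_2 = 7 ⇒ b_1 = 13 − 6 − 7 = 0; all invariant factors of ∂_2 are 1 so no torsion. So H_1 ≅ 0.
rank ∂_2 = 7, rank ∂_3 = 4 ⇒ b_2 = 11 − 7 − 4 = 0; all invariant factors of ∂_3 are 1 so no torsion. So H_2 ≅ 0.
rank ∂_3 = 4, rank ∂_4 = 0 ⇒ b_3 = 5 − 4 − 0 = 1. So H_3 ≅ Z.

H_0 = Z^2,  H_1 = 0,  H_2 = 0,  H_3 = Z.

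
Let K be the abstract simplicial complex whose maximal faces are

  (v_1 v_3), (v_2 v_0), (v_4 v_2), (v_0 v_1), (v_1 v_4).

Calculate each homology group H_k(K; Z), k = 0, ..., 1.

Fix the vertex order v_0 < v_1 < v_2 < v_3 < v_4 and write every simplex with vertices in increasing order. Then dim K = 1 and the simplices of K are:

  0-simplices (5): [v_0], [v_1], [v_2], [v_3], [v_4]
  1-simplices (5): [v_0,v_1], [v_0,v_2], [v_1,v_3], [v_1,v_4], [v_2,v_4]

so the chain groups are C_0 ≅ Z^5, C_1 ≅ Z^5.

∂_1: C_1 → C_0 is given by ∂[p,q] = [q] − [p]. For instance
  ∂[v_0,v_2] = [v_2] − [v_0].
This gives a 5×5 integer matrix of rank 4; reducing to Smith normal form yields diagonal entries (1,1,1,1).

From H_k ≅ ker(∂_k) / im(∂_{k+1}) we obtain:

  H_0: rank C_0 − rank ∂_1 = 5 − 4 = 1, and the invariant factors of ∂_1 are all 1, so H_0 = Z.
  H_1: rank ker ∂_1 − rank ∂_2 = (5 − 4) − 0 = 1, and there is no ∂_2, so H_1 = Z.

As a check, the Euler characteristic is 5 − 5 = 0, which agrees with 1 − 1 = 0.

H_0 = Z,  H_1 = Z.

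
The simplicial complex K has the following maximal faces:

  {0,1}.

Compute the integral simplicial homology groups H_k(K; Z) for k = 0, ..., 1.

Order the vertices as 0 < 1. Listing each simplex with vertices in this order, K has dimension 1 with simplices:

  0-simplices (2): [0], [1]
  1-simplices (1): [0,1]

Hence C_0 ≅ Z^2, C_1 ≅ Z^1.

Boundary ∂_1: C_1 → C_0 sends each edge [p,q] (with p < q) to q − p. For instance
  ∂[0,1] = [1] − [0].
This gives a 2×1 integer matrix of rank 1; reducing to Smith normal form yields diagonal entries (1).

Reading off H_k = ker ∂_k / im ∂_{k+1}:

  H_0: rank C_0 − rank ∂_1 = 2 − 1 = 1, and the invariant factors of ∂_1 are all 1, so H_0 = Z.
  H_1: rank ker ∂_1 − rank ∂_2 = (1 − 1) − 0 = 0, and there is no ∂_2, so H_1 = 0.

H_0 ≅ Z,  H_1 = 0.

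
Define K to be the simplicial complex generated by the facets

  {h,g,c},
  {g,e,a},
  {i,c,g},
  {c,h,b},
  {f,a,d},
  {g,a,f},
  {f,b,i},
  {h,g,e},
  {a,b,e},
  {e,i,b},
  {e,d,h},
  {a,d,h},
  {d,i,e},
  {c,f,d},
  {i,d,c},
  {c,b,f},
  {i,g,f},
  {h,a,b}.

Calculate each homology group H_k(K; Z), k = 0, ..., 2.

K has 9 vertices, 27 edges, 18 triangles.
rank ∂_0 = 0, rank ∂_1 = 8 ⇒ b_0 = 9 − 0 − 8 = 1; all invariant factors of ∂_1 are 1 so no torsion. So H_0 ≅ Z.
rank ∂_1 = 8, rank ∂_2 = 18 ⇒ b_1 = 27 − 8 − 18 = 1; ∂_2 has invariant factor(s) [2] giving torsion. So H_1 ≅ Z ⊕ Z/2Z.
rank ∂_2 = 18, rank ∂_3 = 0 ⇒ b_2 = 18 − 18 − 0 = 0. So H_2 ≅ 0.

H_0 = Z,  H_1 = Z ⊕ Z/2Z,  H_2 = 0.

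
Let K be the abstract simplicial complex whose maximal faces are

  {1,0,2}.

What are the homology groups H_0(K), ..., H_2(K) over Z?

H_0 = Z,  H_1 = 0,  H_2 = 0.

We work with the vertex ordering 0 < 1 < 2. The simplices of K, each written with vertices in increasing order, are:

  0-simplices (3): [0], [1], [2]
  1-simplices (3): [0,1], [0,2], [1,2]
  2-simplices (1): [0,1,2]

giving chain groups C_0 ≅ Z^3, C_1 ≅ Z^3, C_2 ≅ Z^1.

The boundary map ∂_1: C_1 → C_0 maps an edge to its endpoints' difference, ∂[p,q] = q − p. For instance
  ∂[0,1] = [1] − [0].
This gives a 3×3 integer matrix of rank 2; reducing to Smith normal form yields diagonal entries (1,1).

The boundary map ∂_2: C_2 → C_1 maps a triangle to the signed sum of its edges. For instance
  ∂[0,1,2] = [1,2] − [0,2] + [0,1].
The 3×1 boundary matrix has rank 1 and Smith normal form diag(1).

Computing H_k = (kernel of ∂_k) / (image of ∂_{k+1}):

  H_0: rank C_0 − rank ∂_1 = 3 − 2 = 1, and the invariant factors of ∂_1 are all 1, so H_0 ≅ Z.
  H_1: rank ker ∂_1 − rank ∂_2 = (3 − 2) − 1 = 0, and the invariant factors of ∂_2 are all 1, so H_1 ≅ 0.
  H_2: rank ker ∂_2 − rank ∂_3 = (1 − 1) − 0 = 0, and there is no ∂_3, so H_2 ≅ 0.

(K is a triangulation of the 2-simplex.)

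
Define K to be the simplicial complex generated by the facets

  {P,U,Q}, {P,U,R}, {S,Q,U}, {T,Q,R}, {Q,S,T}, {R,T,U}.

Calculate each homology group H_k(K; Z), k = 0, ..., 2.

H_0 ≅ Z,  H_1 ≅ Z,  H_2 = 0.

K has 6 vertices, 12 edges, 6 triangles.
rank ∂_0 = 0, rank ∂_1 = 5 ⇒ b_0 = 6 − 0 − 5 = 1; all invariant factors of ∂_1 are 1 so no torsion. So H_0 ≅ Z.
rank ∂_1 = 5, rank ∂_2 = 6 ⇒ b_1 = 12 − 5 − 6 = 1; all invariant factors of ∂_2 are 1 so no torsion. So H_1 ≅ Z.
rank ∂_2 = 6, rank ∂_3 = 0 ⇒ b_2 = 6 − 6 − 0 = 0. So H_2 ≅ 0.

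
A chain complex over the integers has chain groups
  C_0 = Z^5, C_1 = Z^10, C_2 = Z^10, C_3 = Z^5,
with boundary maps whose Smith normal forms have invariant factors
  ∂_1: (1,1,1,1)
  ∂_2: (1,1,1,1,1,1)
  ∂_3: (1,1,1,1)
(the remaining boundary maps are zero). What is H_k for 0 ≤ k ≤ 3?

H_0 ≅ Z,  H_1 = 0,  H_2 = 0,  H_3 ≅ Z.

H_0: b_0 = 5 − 0 − 4 = 1; torsion from ∂_1 factors > 1: none. So H_0 ≅ Z.
H_1: b_1 = 10 − 4 − 6 = 0; torsion from ∂_2 factors > 1: none. So H_1 ≅ 0.
H_2: b_2 = 10 − 6 − 4 = 0; torsion from ∂_3 factors > 1: none. So H_2 ≅ 0.
H_3: b_3 = 5 − 4 − 0 = 1; torsion from ∂_4 factors > 1: none. So H_3 ≅ Z.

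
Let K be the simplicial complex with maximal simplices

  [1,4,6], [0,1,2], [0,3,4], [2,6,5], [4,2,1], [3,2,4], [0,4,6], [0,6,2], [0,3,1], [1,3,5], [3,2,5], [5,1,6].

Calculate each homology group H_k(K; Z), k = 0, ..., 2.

H_0 ≅ Z,  H_1 ≅ Z/2Z,  H_2 = 0.

Fix the vertex order 0 < 1 < 2 < 3 < 4 < 5 < 6 and write every simplex with vertices in increasing order. Then dim K = 2 and the simplices of K are:

  0-simplices (7): [0], [1], [2], [3], [4], [5], [6]
  1-simplices (18): [0,1], [0,2], [0,3], [0,4], [0,6], [1,2], [1,3], [1,4], [1,5], [1,6], [2,3], [2,4], [2,5], [2,6], [3,4], [3,5], [4,6], [5,6]
  2-simplices (12): [0,1,2], [0,1,3], [0,2,6], [0,3,4], [0,4,6], [1,2,4], [1,3,5], [1,4,6], [1,5,6], [2,3,4], [2,3,5], [2,5,6]

so the chain groups are C_0 ≅ Z^7, C_1 ≅ Z^18, C_2 ≅ Z^12.

The boundary map ∂_1: C_1 → C_0 maps an edge to its endpoints' difference, ∂[p,q] = q − p. For instance
  ∂[2,3] = [3] − [2].
This gives a 7×18 integer matrix of rank 6; reducing to Smith normal form yields diagonal entries (1,1,1,1,1,1).

The boundary map ∂_2: C_2 → C_1 acts by ∂[p,q,r] = [q,r] − [p,r] + [p,q]. For instance
  ∂[2,5,6] = [5,6] − [2,6] + [2,5],
  ∂[2,3,5] = [3,5] − [2,5] + [2,3].
As a 18×12 matrix over Z this has rank 12, with invariant factors (1,1,1,1,1,1,1,1,1,1,1,2).

Now H_k = ker ∂_k / im ∂_{k+1}, so:

  H_0: rank C_0 − rank ∂_1 = 7 − 6 = 1, and the invariant factors of ∂_1 are all 1, so H_0 ≅ Z.
  H_1: rank ker ∂_1 − rank ∂_2 = (18 − 6) − 12 = 0, and ∂_2 has invariant factor 2 > 1, so H_1 ≅ Z/2Z.
  H_2: rank ker ∂_2 − rank ∂_3 = (12 − 12) − 0 = 0, and there is no ∂_3, so H_2 ≅ 0.

As a check, the Euler characteristic is 7 − 18 + 12 = 1, which agrees with 1 − 0 + 0 = 1.
(K is a triangulation of the real projective plane RP^2.)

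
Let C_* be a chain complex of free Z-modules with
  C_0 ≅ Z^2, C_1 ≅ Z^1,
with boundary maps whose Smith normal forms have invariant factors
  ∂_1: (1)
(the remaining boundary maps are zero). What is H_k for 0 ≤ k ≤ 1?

H_0 = Z,  H_1 = 0.

H_0: b_0 = 2 − 0 − 1 = 1; torsion from ∂_1 factors > 1: none. So H_0 = Z.
H_1: b_1 = 1 − 1 − 0 = 0; torsion from ∂_2 factors > 1: none. So H_1 = 0.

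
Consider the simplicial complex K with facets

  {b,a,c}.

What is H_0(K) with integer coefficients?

We work with the vertex ordering a < b < c. The simplices of K, each written with vertices in increasing order, are:

  0-simplices (3): a, b, c
  1-simplices (3): ab, ac, bc
  2-simplices (1): abc

giving chain groups C_0 ≅ Z^3, C_1 ≅ Z^3, C_2 ≅ Z^1.

∂_1: C_1 → C_0 sends each edge [p,q] (with p < q) to q − p. For instance
  ∂ac = c − a.
This gives a 3×3 integer matrix of rank 2; reducing to Smith normal form yields diagonal entries (1,1).

∂_2: C_2 → C_1 sends each 2-simplex [p,q,r] to [q,r] − [p,r] + [p,q]. For instance
  ∂abc = bc − ac + ab.
The 3×1 boundary matrix has rank 1 and Smith normal form diag(1).

Now H_k = ker ∂_k / im ∂_{k+1}, so:

  H_0: rank C_0 − rank ∂_1 = 3 − 2 = 1, and the invariant factors of ∂_1 are all 1, so H_0 ≅ Z.

(K is a triangulation of the 2-simplex.)

H_0 ≅ Z.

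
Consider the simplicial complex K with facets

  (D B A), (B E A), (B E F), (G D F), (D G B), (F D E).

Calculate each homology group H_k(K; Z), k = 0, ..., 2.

Order the vertices as A < B < D < E < F < G. Listing each simplex with vertices in this order, K has dimension 2 with simplices:

  0-simplices (6): A, B, D, E, F, G
  1-simplices (12): AB, AD, AE, BD, BE, BF, BG, DE, DF, DG, EF, FG
  2-simplices (6): ABD, ABE, BDG, BEF, DEF, DFG

giving chain groups C_0 ≅ Z^6, C_1 ≅ Z^12, C_2 ≅ Z^6.

The boundary map ∂_1: C_1 → C_0 sends each edge [p,q] (with p < q) to q − p. For instance
  ∂FG = G − F.
This gives a 6×12 integer matrix of rank 5; reducing to Smith normal form yields diagonal entries (1,1,1,1,1).

Boundary ∂_2: C_2 → C_1 maps a triangle to the signed sum of its edges. For instance
  ∂DEF = EF − DF + DE,
  ∂ABE = BE − AE + AB.
The resulting 12×6 matrix has rank 6, and its Smith normal form has invariant factors (1,1,1,1,1,1).

Computing H_k = (kernel of ∂_k) / (image of ∂_{k+1}):

  H_0: rank C_0 − rank ∂_1 = 6 − 5 = 1, and the invariant factors of ∂_1 are all 1, so H_0 = Z.
  H_1: rank ker ∂_1 − rank ∂_2 = (12 − 5) − 6 = 1, and the invariant factors of ∂_2 are all 1, so H_1 = Z.
  H_2: rank ker ∂_2 − rank ∂_3 = (6 − 6) − 0 = 0, and there is no ∂_3, so H_2 = 0.

H_0 = Z,  H_1 = Z,  H_2 = 0.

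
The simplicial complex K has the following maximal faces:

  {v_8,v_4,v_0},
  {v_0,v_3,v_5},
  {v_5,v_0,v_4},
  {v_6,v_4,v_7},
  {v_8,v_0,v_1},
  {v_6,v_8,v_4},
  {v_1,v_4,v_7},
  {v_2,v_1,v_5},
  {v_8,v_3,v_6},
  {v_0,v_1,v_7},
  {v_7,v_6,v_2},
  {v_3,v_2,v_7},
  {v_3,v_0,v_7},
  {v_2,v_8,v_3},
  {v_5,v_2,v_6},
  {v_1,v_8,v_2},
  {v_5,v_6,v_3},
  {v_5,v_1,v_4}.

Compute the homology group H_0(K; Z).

H_0 = Z.

K has 9 vertices, 27 edges, 18 triangles.
rank ∂_0 = 0, rank ∂_1 = 8 ⇒ b_0 = 9 − 0 − 8 = 1; all invariant factors of ∂_1 are 1 so no torsion. So H_0 = Z.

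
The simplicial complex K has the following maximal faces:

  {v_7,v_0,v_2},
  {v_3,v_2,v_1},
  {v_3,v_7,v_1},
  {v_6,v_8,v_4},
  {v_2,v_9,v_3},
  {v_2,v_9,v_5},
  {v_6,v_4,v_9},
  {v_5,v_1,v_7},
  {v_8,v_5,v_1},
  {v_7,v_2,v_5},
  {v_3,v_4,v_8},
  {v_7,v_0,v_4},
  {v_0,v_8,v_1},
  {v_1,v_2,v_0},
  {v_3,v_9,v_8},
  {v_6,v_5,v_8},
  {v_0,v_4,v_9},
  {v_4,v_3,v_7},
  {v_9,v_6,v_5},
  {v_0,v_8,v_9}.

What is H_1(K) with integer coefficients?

H_1 ≅ Z × Z/2.

K has 10 vertices, 30 edges, 20 triangles.
rank ∂_1 = 9, rank ∂_2 = 20 ⇒ b_1 = 30 − 9 − 20 = 1; ∂_2 has invariant factor(s) [2] giving torsion. So H_1 ≅ Z × Z/2.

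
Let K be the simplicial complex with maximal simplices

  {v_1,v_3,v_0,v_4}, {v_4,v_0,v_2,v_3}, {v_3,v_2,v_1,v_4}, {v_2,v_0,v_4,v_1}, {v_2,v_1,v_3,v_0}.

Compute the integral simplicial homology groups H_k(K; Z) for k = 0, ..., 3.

H_0 = Z,  H_1 = 0,  H_2 = 0,  H_3 = Z.

Fix the vertex order v_0 < v_1 < v_2 < v_3 < v_4 and write every simplex with vertices in increasing order. Then dim K = 3 and the simplices of K are:

  0-simplices (5): [v_0], [v_1], [v_2], [v_3], [v_4]
  1-simplices (10): [v_0,v_1], [v_0,v_2], [v_0,v_3], [v_0,v_4], [v_1,v_2], [v_1,v_3], [v_1,v_4], [v_2,v_3], [v_2,v_4], [v_3,v_4]
  2-simplices (10): [v_0,v_1,v_2], [v_0,v_1,v_3], [v_0,v_1,v_4], [v_0,v_2,v_3], [v_0,v_2,v_4], [v_0,v_3,v_4], [v_1,v_2,v_3], [v_1,v_2,v_4], [v_1,v_3,v_4], [v_2,v_3,v_4]
  3-simplices (5): [v_0,v_1,v_2,v_3], [v_0,v_1,v_2,v_4], [v_0,v_1,v_3,v_4], [v_0,v_2,v_3,v_4], [v_1,v_2,v_3,v_4]

giving chain groups C_0 ≅ Z^5, C_1 ≅ Z^10, C_2 ≅ Z^10, C_3 ≅ Z^5.

∂_1: C_1 → C_0 sends each edge [p,q] (with p < q) to q − p.
This gives a 5×10 integer matrix of rank 4; reducing to Smith normal form yields diagonal entries (1,1,1,1).

The boundary map ∂_2: C_2 → C_1 maps a triangle to the signed sum of its edges. For instance
  ∂[v_0,v_1,v_2] = [v_1,v_2] − [v_0,v_2] + [v_0,v_1],
  ∂[v_2,v_3,v_4] = [v_3,v_4] − [v_2,v_4] + [v_2,v_3].
This gives a 10×10 integer matrix of rank 6; reducing to Smith normal form yields diagonal entries (1,1,1,1,1,1).

The boundary map ∂_3: C_3 → C_2 sends each 3-simplex σ to the alternating sum Σ_i (−1)^i (σ with its i-th vertex removed). For instance
  ∂[v_0,v_1,v_2,v_4] = [v_1,v_2,v_4] − [v_0,v_2,v_4] + [v_0,v_1,v_4] − [v_0,v_1,v_2],
  ∂[v_0,v_1,v_2,v_3] = [v_1,v_2,v_3] − [v_0,v_2,v_3] + [v_0,v_1,v_3] − [v_0,v_1,v_2].
The resulting 10×5 matrix has rank 4, and its Smith normal form has invariant factors (1,1,1,1).

From H_k ≅ ker(∂_k) / im(∂_{k+1}) we obtain:

  H_0: rank C_0 − rank ∂_1 = 5 − 4 = 1, and the invariant factors of ∂_1 are all 1, so H_0 = Z.
  H_1: rank ker ∂_1 − rank ∂_2 = (10 − 4) − 6 = 0, and the invariant factors of ∂_2 are all 1, so H_1 = 0.
  H_2: rank ker ∂_2 − rank ∂_3 = (10 − 6) − 4 = 0, and the invariant factors of ∂_3 are all 1, so H_2 = 0.
  H_3: rank ker ∂_3 − rank ∂_4 = (5 − 4) − 0 = 1, and there is no ∂_4, so H_3 = Z.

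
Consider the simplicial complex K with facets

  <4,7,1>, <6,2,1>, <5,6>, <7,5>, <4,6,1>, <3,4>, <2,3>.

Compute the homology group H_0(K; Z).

Fix the vertex order 1 < 2 < 3 < 4 < 5 < 6 < 7 and write every simplex with vertices in increasing order. Then dim K = 2 and the simplices of K are:

  0-simplices (7): [1], [2], [3], [4], [5], [6], [7]
  1-simplices (11): [1,2], [1,4], [1,6], [1,7], [2,3], [2,6], [3,4], [4,6], [4,7], [5,6], [5,7]
  2-simplices (3): [1,2,6], [1,4,6], [1,4,7]

Hence C_0 ≅ Z^7, C_1 ≅ Z^11, C_2 ≅ Z^3.

Boundary ∂_1: C_1 → C_0 sends each edge [p,q] (with p < q) to q − p. For instance
  ∂[1,2] = [2] − [1].
As a 7×11 matrix over Z this has rank 6, with invariant factors (1,1,1,1,1,1).

The boundary map ∂_2: C_2 → C_1 acts by ∂[p,q,r] = [q,r] − [p,r] + [p,q]. For instance
  ∂[1,2,6] = [2,6] − [1,6] + [1,2],
  ∂[1,4,7] = [4,7] − [1,7] + [1,4].
This gives a 11×3 integer matrix of rank 3; reducing to Smith normal form yields diagonal entries (1,1,1).

Reading off H_k = ker ∂_k / im ∂_{k+1}:

  H_0: rank C_0 − rank ∂_1 = 7 − 6 = 1, and the invariant factors of ∂_1 are all 1, so H_0 = Z.

H_0 ≅ Z.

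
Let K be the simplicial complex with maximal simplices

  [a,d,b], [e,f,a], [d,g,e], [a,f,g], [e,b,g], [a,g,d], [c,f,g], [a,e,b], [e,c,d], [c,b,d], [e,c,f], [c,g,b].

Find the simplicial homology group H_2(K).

Take the total order a < b < c < d < e < f < g on the vertex set. Then K (dimension 2) consists of the simplices:

  0-simplices (7): a, b, c, d, e, f, g
  1-simplices (18): ab, ad, ae, af, ag, bc, bd, be, bg, cd, ce, cf, cg, de, dg, ef, eg, fg
  2-simplices (12): abd, abe, adg, aef, afg, bcd, bcg, beg, cde, cef, cfg, deg

giving chain groups C_0 ≅ Z^7, C_1 ≅ Z^18, C_2 ≅ Z^12.

∂_1: C_1 → C_0 sends each edge [p,q] (with p < q) to q − p. For instance
  ∂bd = d − b.
This gives a 7×18 integer matrix of rank 6; reducing to Smith normal form yields diagonal entries (1,1,1,1,1,1).

Boundary ∂_2: C_2 → C_1 maps a triangle to the signed sum of its edges. For instance
  ∂beg = eg − bg + be,
  ∂bcd = cd − bd + bc.
This gives a 18×12 integer matrix of rank 12; reducing to Smith normal form yields diagonal entries (1,1,1,1,1,1,1,1,1,1,1,2).

Computing H_k = (kernel of ∂_k) / (image of ∂_{k+1}):

  H_2: rank ker ∂_2 − rank ∂_3 = (12 − 12) − 0 = 0, and there is no ∂_3, so H_2 ≅ 0.

(K is a triangulation of the real projective plane RP^2.)

H_2 ≅ 0.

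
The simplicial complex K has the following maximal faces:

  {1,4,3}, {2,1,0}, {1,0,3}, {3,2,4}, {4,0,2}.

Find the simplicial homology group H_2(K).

Fix the vertex order 0 < 1 < 2 < 3 < 4 and write every simplex with vertices in increasing order. Then dim K = 2 and the simplices of K are:

  0-simplices (5): [0], [1], [2], [3], [4]
  1-simplices (10): [0,1], [0,2], [0,3], [0,4], [1,2], [1,3], [1,4], [2,3], [2,4], [3,4]
  2-simplices (5): [0,1,2], [0,1,3], [0,2,4], [1,3,4], [2,3,4]

Hence C_0 ≅ Z^5, C_1 ≅ Z^10, C_2 ≅ Z^5.

Boundary ∂_1: C_1 → C_0 maps an edge to its endpoints' difference, ∂[p,q] = q − p.
This gives a 5×10 integer matrix of rank 4; reducing to Smith normal form yields diagonal entries (1,1,1,1).

∂_2: C_2 → C_1 sends each 2-simplex [p,q,r] to [q,r] − [p,r] + [p,q]. For instance
  ∂[0,1,3] = [1,3] − [0,3] + [0,1],
  ∂[1,3,4] = [3,4] − [1,4] + [1,3].
This gives a 10×5 integer matrix of rank 5; reducing to Smith normal form yields diagonal entries (1,1,1,1,1).

Now H_k = ker ∂_k / im ∂_{k+1}, so:

  H_2: rank ker ∂_2 − rank ∂_3 = (5 − 5) − 0 = 0, and there is no ∂_3, so H_2 = 0.

(K is a triangulation of the Möbius band.)

H_2 = 0.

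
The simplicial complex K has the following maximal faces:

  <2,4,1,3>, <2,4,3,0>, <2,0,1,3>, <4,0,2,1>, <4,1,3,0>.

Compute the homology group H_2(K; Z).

Take the total order 0 < 1 < 2 < 3 < 4 on the vertex set. Then K (dimension 3) consists of the simplices:

  0-simplices (5): [0], [1], [2], [3], [4]
  1-simplices (10): [0,1], [0,2], [0,3], [0,4], [1,2], [1,3], [1,4], [2,3], [2,4], [3,4]
  2-simplices (10): [0,1,2], [0,1,3], [0,1,4], [0,2,3], [0,2,4], [0,3,4], [1,2,3], [1,2,4], [1,3,4], [2,3,4]
  3-simplices (5): [0,1,2,3], [0,1,2,4], [0,1,3,4], [0,2,3,4], [1,2,3,4]

Hence C_0 ≅ Z^5, C_1 ≅ Z^10, C_2 ≅ Z^10, C_3 ≅ Z^5.

∂_1: C_1 → C_0 sends each edge [p,q] (with p < q) to q − p. For instance
  ∂[1,3] = [3] − [1].
This gives a 5×10 integer matrix of rank 4; reducing to Smith normal form yields diagonal entries (1,1,1,1).

Boundary ∂_2: C_2 → C_1 maps a triangle to the signed sum of its edges. For instance
  ∂[0,1,4] = [1,4] − [0,4] + [0,1],
  ∂[0,1,3] = [1,3] − [0,3] + [0,1].
As a 10×10 matrix over Z this has rank 6, with invariant factors (1,1,1,1,1,1).

The boundary map ∂_3: C_3 → C_2 sends each 3-simplex σ to the alternating sum Σ_i (−1)^i (σ with its i-th vertex removed). For instance
  ∂[1,2,3,4] = [2,3,4] − [1,3,4] + [1,2,4] − [1,2,3],
  ∂[0,2,3,4] = [2,3,4] − [0,3,4] + [0,2,4] − [0,2,3].
The resulting 10×5 matrix has rank 4, and its Smith normal form has invariant factors (1,1,1,1).

Reading off H_k = ker ∂_k / im ∂_{k+1}:

  H_2: rank ker ∂_2 − rank ∂_3 = (10 − 6) − 4 = 0, and the invariant factors of ∂_3 are all 1, so H_2 = 0.

H_2 ≅ 0.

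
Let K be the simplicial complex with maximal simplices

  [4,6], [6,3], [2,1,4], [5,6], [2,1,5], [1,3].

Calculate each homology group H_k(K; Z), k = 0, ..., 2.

H_0 = Z,  H_1 = Z^2,  H_2 = 0.

Take the total order 1 < 2 < 3 < 4 < 5 < 6 on the vertex set. Then K (dimension 2) consists of the simplices:

  0-simplices (6): [1], [2], [3], [4], [5], [6]
  1-simplices (9): [1,2], [1,3], [1,4], [1,5], [2,4], [2,5], [3,6], [4,6], [5,6]
  2-simplices (2): [1,2,4], [1,2,5]

so the chain groups are C_0 ≅ Z^6, C_1 ≅ Z^9, C_2 ≅ Z^2.

∂_1: C_1 → C_0 maps an edge to its endpoints' difference, ∂[p,q] = q − p.
This gives a 6×9 integer matrix of rank 5; reducing to Smith normal form yields diagonal entries (1,1,1,1,1).

Boundary ∂_2: C_2 → C_1 sends each 2-simplex [p,q,r] to [q,r] − [p,r] + [p,q]. For instance
  ∂[1,2,5] = [2,5] − [1,5] + [1,2],
  ∂[1,2,4] = [2,4] − [1,4] + [1,2].
The resulting 9×2 matrix has rank 2, and its Smith normal form has invariant factors (1,1).

Reading off H_k = ker ∂_k / im ∂_{k+1}:

  H_0: rank C_0 − rank ∂_1 = 6 − 5 = 1, and the invariant factors of ∂_1 are all 1, so H_0 ≅ Z.
  H_1: rank ker ∂_1 − rank ∂_2 = (9 − 5) − 2 = 2, and the invariant factors of ∂_2 are all 1, so H_1 ≅ Z^2.
  H_2: rank ker ∂_2 − rank ∂_3 = (2 − 2) − 0 = 0, and there is no ∂_3, so H_2 ≅ 0.

As a check, the Euler characteristic is 6 − 9 + 2 = -1, which agrees with 1 − 2 + 0 = -1.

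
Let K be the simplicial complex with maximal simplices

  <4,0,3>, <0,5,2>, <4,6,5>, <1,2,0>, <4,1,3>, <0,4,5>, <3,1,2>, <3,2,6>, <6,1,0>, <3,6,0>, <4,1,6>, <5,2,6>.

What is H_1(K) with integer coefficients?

H_1 ≅ Z/2.

Order the vertices as 0 < 1 < 2 < 3 < 4 < 5 < 6. Listing each simplex with vertices in this order, K has dimension 2 with simplices:

  0-simplices (7): [0], [1], [2], [3], [4], [5], [6]
  1-simplices (18): [0,1], [0,2], [0,3], [0,4], [0,5], [0,6], [1,2], [1,3], [1,4], [1,6], [2,3], [2,5], [2,6], [3,4], [3,6], [4,5], [4,6], [5,6]
  2-simplices (12): [0,1,2], [0,1,6], [0,2,5], [0,3,4], [0,3,6], [0,4,5], [1,2,3], [1,3,4], [1,4,6], [2,3,6], [2,5,6], [4,5,6]

giving chain groups C_0 ≅ Z^7, C_1 ≅ Z^18, C_2 ≅ Z^12.

The boundary map ∂_1: C_1 → C_0 maps an edge to its endpoints' difference, ∂[p,q] = q − p.
This gives a 7×18 integer matrix of rank 6; reducing to Smith normal form yields diagonal entries (1,1,1,1,1,1).

∂_2: C_2 → C_1 acts by ∂[p,q,r] = [q,r] − [p,r] + [p,q]. For instance
  ∂[4,5,6] = [5,6] − [4,6] + [4,5],
  ∂[1,2,3] = [2,3] − [1,3] + [1,2].
The resulting 18×12 matrix has rank 12, and its Smith normal form has invariant factors (1,1,1,1,1,1,1,1,1,1,1,2).

Computing H_k = (kernel of ∂_k) / (image of ∂_{k+1}):

  H_1: rank ker ∂_1 − rank ∂_2 = (18 − 6) − 12 = 0, and ∂_2 has invariant factor 2 > 1, so H_1 ≅ Z/2.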